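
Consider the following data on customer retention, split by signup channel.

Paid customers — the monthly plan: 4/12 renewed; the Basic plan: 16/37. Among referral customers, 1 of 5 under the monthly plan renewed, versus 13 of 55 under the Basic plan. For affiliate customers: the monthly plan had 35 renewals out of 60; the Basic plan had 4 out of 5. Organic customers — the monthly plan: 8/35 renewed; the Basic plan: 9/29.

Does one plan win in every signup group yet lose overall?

Paid: the monthly plan 4/12 = 33.3%, the Basic plan 16/37 = 43.2% → the Basic plan
Referral: the monthly plan 1/5 = 20.0%, the Basic plan 13/55 = 23.6% → the Basic plan
Affiliate: the monthly plan 35/60 = 58.3%, the Basic plan 4/5 = 80.0% → the Basic plan
Organic: the monthly plan 8/35 = 22.9%, the Basic plan 9/29 = 31.0% → the Basic plan
Overall: the monthly plan 48/112 = 42.9%, the Basic plan 42/126 = 33.3% → the monthly plan
The Basic plan wins each signup group but the monthly plan wins overall — the comparison reverses. The Basic plan's customers skew toward referral, which has a lower base rate.

Yes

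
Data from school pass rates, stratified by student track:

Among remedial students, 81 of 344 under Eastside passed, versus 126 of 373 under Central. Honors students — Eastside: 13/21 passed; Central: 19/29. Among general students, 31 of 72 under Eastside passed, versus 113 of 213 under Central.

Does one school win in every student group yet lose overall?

Remedial: Eastside 81/344 = 23.5%, Central 126/373 = 33.8% → Central
Honors: Eastside 13/21 = 61.9%, Central 19/29 = 65.5% → Central
General: Eastside 31/72 = 43.1%, Central 113/213 = 53.1% → Central
Overall: Eastside 125/437 = 28.6%, Central 258/615 = 42.0% → Central
Central wins overall and in every student group — no reversal.

No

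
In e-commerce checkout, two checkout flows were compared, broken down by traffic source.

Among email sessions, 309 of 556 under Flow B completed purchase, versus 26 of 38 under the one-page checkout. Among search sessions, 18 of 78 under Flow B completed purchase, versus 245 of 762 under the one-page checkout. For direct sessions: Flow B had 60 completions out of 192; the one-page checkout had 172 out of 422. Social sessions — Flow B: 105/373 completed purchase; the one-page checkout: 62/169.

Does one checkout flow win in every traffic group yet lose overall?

Yes

Email: Flow B 309/556 = 55.6%, the one-page checkout 26/38 = 68.4% → the one-page checkout
Search: Flow B 18/78 = 23.1%, the one-page checkout 245/762 = 32.2% → the one-page checkout
Direct: Flow B 60/192 = 31.2%, the one-page checkout 172/422 = 40.8% → the one-page checkout
Social: Flow B 105/373 = 28.2%, the one-page checkout 62/169 = 36.7% → the one-page checkout
Overall: Flow B 492/1199 = 41.0%, the one-page checkout 505/1391 = 36.3% → Flow B
The one-page checkout wins each traffic group but Flow B wins overall — the comparison reverses. The one-page checkout's sessions skew toward search, which has a lower base rate.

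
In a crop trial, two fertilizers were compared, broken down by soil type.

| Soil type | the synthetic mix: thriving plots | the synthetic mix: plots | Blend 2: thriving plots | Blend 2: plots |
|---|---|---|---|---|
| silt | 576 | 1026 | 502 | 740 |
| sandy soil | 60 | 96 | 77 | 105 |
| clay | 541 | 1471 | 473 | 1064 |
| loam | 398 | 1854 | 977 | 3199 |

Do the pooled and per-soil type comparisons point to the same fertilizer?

Yes

Silt: the synthetic mix 576/1026 = 56.1%, Blend 2 502/740 = 67.8% → Blend 2
Sandy soil: the synthetic mix 60/96 = 62.5%, Blend 2 77/105 = 73.3% → Blend 2
Clay: the synthetic mix 541/1471 = 36.8%, Blend 2 473/1064 = 44.5% → Blend 2
Loam: the synthetic mix 398/1854 = 21.5%, Blend 2 977/3199 = 30.5% → Blend 2
Overall: the synthetic mix 1575/4447 = 35.4%, Blend 2 2029/5108 = 39.7% → Blend 2
Blend 2 wins overall and in every soil group — no reversal.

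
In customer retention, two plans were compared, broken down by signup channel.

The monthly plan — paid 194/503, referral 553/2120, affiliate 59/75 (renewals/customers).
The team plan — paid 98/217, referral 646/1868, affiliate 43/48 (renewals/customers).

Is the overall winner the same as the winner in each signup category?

Paid: the monthly plan 194/503 = 38.6%, the team plan 98/217 = 45.2% → the team plan
Referral: the monthly plan 553/2120 = 26.1%, the team plan 646/1868 = 34.6% → the team plan
Affiliate: the monthly plan 59/75 = 78.7%, the team plan 43/48 = 89.6% → the team plan
Overall: the monthly plan 806/2698 = 29.9%, the team plan 787/2133 = 36.9% → the team plan
The team plan wins overall and in every signup group — no reversal.

Yes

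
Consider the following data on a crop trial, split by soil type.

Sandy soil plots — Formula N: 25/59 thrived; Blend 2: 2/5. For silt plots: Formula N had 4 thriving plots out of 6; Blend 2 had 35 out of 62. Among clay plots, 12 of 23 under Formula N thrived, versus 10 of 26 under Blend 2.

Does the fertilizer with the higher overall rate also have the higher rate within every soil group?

Sandy soil: Formula N 25/59 = 42.4%, Blend 2 2/5 = 40.0% → Formula N
Silt: Formula N 4/6 = 66.7%, Blend 2 35/62 = 56.5% → Formula N
Clay: Formula N 12/23 = 52.2%, Blend 2 10/26 = 38.5% → Formula N
Overall: Formula N 41/88 = 46.6%, Blend 2 47/93 = 50.5% → Blend 2
Formula N wins each soil group but Blend 2 wins overall — the comparison reverses. Formula N's plots skew toward sandy soil, which has a lower base rate.

No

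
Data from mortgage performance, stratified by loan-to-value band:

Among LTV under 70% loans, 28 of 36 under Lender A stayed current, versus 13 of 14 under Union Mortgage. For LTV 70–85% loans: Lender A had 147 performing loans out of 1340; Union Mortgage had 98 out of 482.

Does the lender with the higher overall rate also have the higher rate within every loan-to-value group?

Yes

LTV under 70%: Lender A 28/36 = 77.8%, Union Mortgage 13/14 = 92.9% → Union Mortgage
LTV 70–85%: Lender A 147/1340 = 11.0%, Union Mortgage 98/482 = 20.3% → Union Mortgage
Overall: Lender A 175/1376 = 12.7%, Union Mortgage 111/496 = 22.4% → Union Mortgage
Union Mortgage wins overall and in every loan-to-value group — no reversal.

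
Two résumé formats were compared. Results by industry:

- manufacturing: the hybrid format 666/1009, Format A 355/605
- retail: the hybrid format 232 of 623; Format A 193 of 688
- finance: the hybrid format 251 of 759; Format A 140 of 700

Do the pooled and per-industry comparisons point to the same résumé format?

Manufacturing: the hybrid format 666/1009 = 66.0%, Format A 355/605 = 58.7% → the hybrid format
Retail: the hybrid format 232/623 = 37.2%, Format A 193/688 = 28.1% → the hybrid format
Finance: the hybrid format 251/759 = 33.1%, Format A 140/700 = 20.0% → the hybrid format
Overall: the hybrid format 1149/2391 = 48.1%, Format A 688/1993 = 34.5% → the hybrid format
The hybrid format wins overall and in every industry group — no reversal.

Yes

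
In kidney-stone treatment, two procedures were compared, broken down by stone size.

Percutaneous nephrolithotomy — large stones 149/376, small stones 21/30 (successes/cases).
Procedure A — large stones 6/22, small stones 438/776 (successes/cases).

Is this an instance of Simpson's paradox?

Yes

Large stones: percutaneous nephrolithotomy 149/376 = 39.6%, Procedure A 6/22 = 27.3% → percutaneous nephrolithotomy
Small stones: percutaneous nephrolithotomy 21/30 = 70.0%, Procedure A 438/776 = 56.4% → percutaneous nephrolithotomy
Overall: percutaneous nephrolithotomy 170/406 = 41.9%, Procedure A 444/798 = 55.6% → Procedure A
Percutaneous nephrolithotomy wins each stone group but Procedure A wins overall — the comparison reverses. Percutaneous nephrolithotomy's cases skew toward large stones, which has a lower base rate.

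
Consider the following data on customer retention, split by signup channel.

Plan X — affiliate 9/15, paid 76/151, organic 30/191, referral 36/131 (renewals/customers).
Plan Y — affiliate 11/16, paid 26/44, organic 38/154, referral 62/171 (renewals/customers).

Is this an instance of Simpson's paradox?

No

Affiliate: Plan X 9/15 = 60.0%, Plan Y 11/16 = 68.8% → Plan Y
Paid: Plan X 76/151 = 50.3%, Plan Y 26/44 = 59.1% → Plan Y
Organic: Plan X 30/191 = 15.7%, Plan Y 38/154 = 24.7% → Plan Y
Referral: Plan X 36/131 = 27.5%, Plan Y 62/171 = 36.3% → Plan Y
Overall: Plan X 151/488 = 30.9%, Plan Y 137/385 = 35.6% → Plan Y
Plan Y wins overall and in every signup group — no reversal.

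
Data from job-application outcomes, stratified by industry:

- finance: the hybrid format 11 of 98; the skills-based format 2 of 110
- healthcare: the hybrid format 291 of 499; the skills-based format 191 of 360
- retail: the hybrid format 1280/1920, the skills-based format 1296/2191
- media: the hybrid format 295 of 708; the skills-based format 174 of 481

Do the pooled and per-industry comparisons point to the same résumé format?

Yes

Finance: the hybrid format 11/98 = 11.2%, the skills-based format 2/110 = 1.8% → the hybrid format
Healthcare: the hybrid format 291/499 = 58.3%, the skills-based format 191/360 = 53.1% → the hybrid format
Retail: the hybrid format 1280/1920 = 66.7%, the skills-based format 1296/2191 = 59.2% → the hybrid format
Media: the hybrid format 295/708 = 41.7%, the skills-based format 174/481 = 36.2% → the hybrid format
Overall: the hybrid format 1877/3225 = 58.2%, the skills-based format 1663/3142 = 52.9% → the hybrid format
The hybrid format wins overall and in every industry group — no reversal.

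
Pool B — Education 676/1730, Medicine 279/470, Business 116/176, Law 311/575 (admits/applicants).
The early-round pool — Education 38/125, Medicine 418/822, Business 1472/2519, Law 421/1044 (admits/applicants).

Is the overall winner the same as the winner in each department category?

Education: Pool B 676/1730 = 39.1%, the early-round pool 38/125 = 30.4% → Pool B
Medicine: Pool B 279/470 = 59.4%, the early-round pool 418/822 = 50.9% → Pool B
Business: Pool B 116/176 = 65.9%, the early-round pool 1472/2519 = 58.4% → Pool B
Law: Pool B 311/575 = 54.1%, the early-round pool 421/1044 = 40.3% → Pool B
Overall: Pool B 1382/2951 = 46.8%, the early-round pool 2349/4510 = 52.1% → the early-round pool
Pool B wins each department group but the early-round pool wins overall — the comparison reverses. Pool B's applicants skew toward Education, which has a lower base rate.

No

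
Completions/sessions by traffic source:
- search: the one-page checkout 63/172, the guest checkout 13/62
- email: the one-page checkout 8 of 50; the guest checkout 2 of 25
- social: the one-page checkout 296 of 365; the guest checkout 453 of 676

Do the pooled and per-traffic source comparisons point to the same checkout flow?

Yes

Search: the one-page checkout 63/172 = 36.6%, the guest checkout 13/62 = 21.0% → the one-page checkout
Email: the one-page checkout 8/50 = 16.0%, the guest checkout 2/25 = 8.0% → the one-page checkout
Social: the one-page checkout 296/365 = 81.1%, the guest checkout 453/676 = 67.0% → the one-page checkout
Overall: the one-page checkout 367/587 = 62.5%, the guest checkout 468/763 = 61.3% → the one-page checkout
The one-page checkout wins overall and in every traffic group — no reversal.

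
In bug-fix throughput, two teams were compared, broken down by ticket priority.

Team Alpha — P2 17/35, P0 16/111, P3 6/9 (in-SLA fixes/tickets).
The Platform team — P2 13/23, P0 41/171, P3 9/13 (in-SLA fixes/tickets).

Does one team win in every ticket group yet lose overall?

No

P2: Team Alpha 17/35 = 48.6%, the Platform team 13/23 = 56.5% → the Platform team
P0: Team Alpha 16/111 = 14.4%, the Platform team 41/171 = 24.0% → the Platform team
P3: Team Alpha 6/9 = 66.7%, the Platform team 9/13 = 69.2% → the Platform team
Overall: Team Alpha 39/155 = 25.2%, the Platform team 63/207 = 30.4% → the Platform team
The Platform team wins overall and in every ticket group — no reversal.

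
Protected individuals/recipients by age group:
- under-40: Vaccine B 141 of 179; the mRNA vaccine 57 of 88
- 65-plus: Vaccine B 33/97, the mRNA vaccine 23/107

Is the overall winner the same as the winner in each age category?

Yes

Under-40: Vaccine B 141/179 = 78.8%, the mRNA vaccine 57/88 = 64.8% → Vaccine B
65-plus: Vaccine B 33/97 = 34.0%, the mRNA vaccine 23/107 = 21.5% → Vaccine B
Overall: Vaccine B 174/276 = 63.0%, the mRNA vaccine 80/195 = 41.0% → Vaccine B
Vaccine B wins overall and in every age group — no reversal.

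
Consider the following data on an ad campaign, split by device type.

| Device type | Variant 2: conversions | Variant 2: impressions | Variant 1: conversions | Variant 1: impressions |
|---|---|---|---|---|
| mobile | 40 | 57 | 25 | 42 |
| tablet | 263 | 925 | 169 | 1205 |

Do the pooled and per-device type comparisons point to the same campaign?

Mobile: Variant 2 40/57 = 70.2%, Variant 1 25/42 = 59.5% → Variant 2
Tablet: Variant 2 263/925 = 28.4%, Variant 1 169/1205 = 14.0% → Variant 2
Overall: Variant 2 303/982 = 30.9%, Variant 1 194/1247 = 15.6% → Variant 2
Variant 2 wins overall and in every device group — no reversal.

Yes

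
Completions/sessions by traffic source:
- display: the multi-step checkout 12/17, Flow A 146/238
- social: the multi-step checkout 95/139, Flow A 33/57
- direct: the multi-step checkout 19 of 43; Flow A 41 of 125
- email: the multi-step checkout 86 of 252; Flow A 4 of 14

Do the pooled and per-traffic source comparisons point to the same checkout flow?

Display: the multi-step checkout 12/17 = 70.6%, Flow A 146/238 = 61.3% → the multi-step checkout
Social: the multi-step checkout 95/139 = 68.3%, Flow A 33/57 = 57.9% → the multi-step checkout
Direct: the multi-step checkout 19/43 = 44.2%, Flow A 41/125 = 32.8% → the multi-step checkout
Email: the multi-step checkout 86/252 = 34.1%, Flow A 4/14 = 28.6% → the multi-step checkout
Overall: the multi-step checkout 212/451 = 47.0%, Flow A 224/434 = 51.6% → Flow A
The multi-step checkout wins each traffic group but Flow A wins overall — the comparison reverses. The multi-step checkout's sessions skew toward email, which has a lower base rate.

No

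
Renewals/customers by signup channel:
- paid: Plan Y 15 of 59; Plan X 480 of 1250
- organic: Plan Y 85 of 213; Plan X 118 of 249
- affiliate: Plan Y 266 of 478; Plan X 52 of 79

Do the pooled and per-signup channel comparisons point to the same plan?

Paid: Plan Y 15/59 = 25.4%, Plan X 480/1250 = 38.4% → Plan X
Organic: Plan Y 85/213 = 39.9%, Plan X 118/249 = 47.4% → Plan X
Affiliate: Plan Y 266/478 = 55.6%, Plan X 52/79 = 65.8% → Plan X
Overall: Plan Y 366/750 = 48.8%, Plan X 650/1578 = 41.2% → Plan Y
Plan X wins each signup group but Plan Y wins overall — the comparison reverses. Plan X's customers skew toward paid, which has a lower base rate.

No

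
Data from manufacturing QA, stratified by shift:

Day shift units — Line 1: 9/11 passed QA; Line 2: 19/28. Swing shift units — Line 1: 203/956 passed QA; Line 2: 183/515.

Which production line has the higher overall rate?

Line 2

Day shift: Line 1 9/11 = 81.8%, Line 2 19/28 = 67.9% → Line 1
Swing shift: Line 1 203/956 = 21.2%, Line 2 183/515 = 35.5% → Line 2
Overall: Line 1 212/967 = 21.9%, Line 2 202/543 = 37.2% → Line 2
(Neither sweeps every shift group, but Line 2 has the higher pooled rate.)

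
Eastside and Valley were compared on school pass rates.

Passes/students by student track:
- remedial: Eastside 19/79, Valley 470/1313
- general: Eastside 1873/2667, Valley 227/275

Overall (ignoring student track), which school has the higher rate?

Remedial: Eastside 19/79 = 24.1%, Valley 470/1313 = 35.8% → Valley
General: Eastside 1873/2667 = 70.2%, Valley 227/275 = 82.5% → Valley
Overall: Eastside 1892/2746 = 68.9%, Valley 697/1588 = 43.9% → Eastside
(Valley wins every student group but Eastside wins overall — Valley's students skew toward the low-rate remedial group.)

Eastside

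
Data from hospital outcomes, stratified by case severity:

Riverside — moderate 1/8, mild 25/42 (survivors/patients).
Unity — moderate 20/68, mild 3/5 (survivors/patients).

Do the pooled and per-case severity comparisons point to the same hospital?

Moderate: Riverside 1/8 = 12.5%, Unity 20/68 = 29.4% → Unity
Mild: Riverside 25/42 = 59.5%, Unity 3/5 = 60.0% → Unity
Overall: Riverside 26/50 = 52.0%, Unity 23/73 = 31.5% → Riverside
Unity wins each case group but Riverside wins overall — the comparison reverses. Unity's patients skew toward moderate, which has a lower base rate.

No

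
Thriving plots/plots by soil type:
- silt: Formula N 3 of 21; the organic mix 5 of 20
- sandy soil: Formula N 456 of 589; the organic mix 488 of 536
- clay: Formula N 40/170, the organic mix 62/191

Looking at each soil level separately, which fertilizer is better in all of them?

the organic mix

Silt: Formula N 3/21 = 14.3%, the organic mix 5/20 = 25.0% → the organic mix
Sandy soil: Formula N 456/589 = 77.4%, the organic mix 488/536 = 91.0% → the organic mix
Clay: Formula N 40/170 = 23.5%, the organic mix 62/191 = 32.5% → the organic mix
The organic mix has the higher rate in all 3 groups.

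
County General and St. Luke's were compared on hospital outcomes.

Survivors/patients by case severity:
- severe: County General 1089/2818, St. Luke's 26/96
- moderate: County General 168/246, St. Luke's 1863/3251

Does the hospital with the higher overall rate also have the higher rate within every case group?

Severe: County General 1089/2818 = 38.6%, St. Luke's 26/96 = 27.1% → County General
Moderate: County General 168/246 = 68.3%, St. Luke's 1863/3251 = 57.3% → County General
Overall: County General 1257/3064 = 41.0%, St. Luke's 1889/3347 = 56.4% → St. Luke's
County General wins each case group but St. Luke's wins overall — the comparison reverses. County General's patients skew toward severe, which has a lower base rate.

No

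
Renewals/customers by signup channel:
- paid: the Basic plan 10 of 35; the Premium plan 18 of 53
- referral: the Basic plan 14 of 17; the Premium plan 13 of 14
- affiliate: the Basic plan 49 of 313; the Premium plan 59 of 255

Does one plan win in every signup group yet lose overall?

Paid: the Basic plan 10/35 = 28.6%, the Premium plan 18/53 = 34.0% → the Premium plan
Referral: the Basic plan 14/17 = 82.4%, the Premium plan 13/14 = 92.9% → the Premium plan
Affiliate: the Basic plan 49/313 = 15.7%, the Premium plan 59/255 = 23.1% → the Premium plan
Overall: the Basic plan 73/365 = 20.0%, the Premium plan 90/322 = 28.0% → the Premium plan
The Premium plan wins overall and in every signup group — no reversal.

No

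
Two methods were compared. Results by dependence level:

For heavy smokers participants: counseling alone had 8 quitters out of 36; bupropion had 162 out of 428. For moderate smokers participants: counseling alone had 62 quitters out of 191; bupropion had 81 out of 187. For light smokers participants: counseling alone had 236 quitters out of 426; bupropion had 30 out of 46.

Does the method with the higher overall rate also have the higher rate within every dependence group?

Heavy smokers: counseling alone 8/36 = 22.2%, bupropion 162/428 = 37.9% → bupropion
Moderate smokers: counseling alone 62/191 = 32.5%, bupropion 81/187 = 43.3% → bupropion
Light smokers: counseling alone 236/426 = 55.4%, bupropion 30/46 = 65.2% → bupropion
Overall: counseling alone 306/653 = 46.9%, bupropion 273/661 = 41.3% → counseling alone
Bupropion wins each dependence group but counseling alone wins overall — the comparison reverses. Bupropion's participants skew toward heavy smokers, which has a lower base rate.

No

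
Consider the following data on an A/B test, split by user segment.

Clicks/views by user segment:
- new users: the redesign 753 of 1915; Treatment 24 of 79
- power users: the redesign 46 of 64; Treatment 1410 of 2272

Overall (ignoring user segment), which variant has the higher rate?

Treatment

New users: the redesign 753/1915 = 39.3%, Treatment 24/79 = 30.4% → the redesign
Power users: the redesign 46/64 = 71.9%, Treatment 1410/2272 = 62.1% → the redesign
Overall: the redesign 799/1979 = 40.4%, Treatment 1434/2351 = 61.0% → Treatment
(The redesign wins every user group but Treatment wins overall — the redesign's views skew toward the low-rate new users group.)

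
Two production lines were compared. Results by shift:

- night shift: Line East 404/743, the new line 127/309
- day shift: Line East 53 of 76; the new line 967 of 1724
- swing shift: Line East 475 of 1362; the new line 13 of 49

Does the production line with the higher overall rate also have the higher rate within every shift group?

No

Night shift: Line East 404/743 = 54.4%, the new line 127/309 = 41.1% → Line East
Day shift: Line East 53/76 = 69.7%, the new line 967/1724 = 56.1% → Line East
Swing shift: Line East 475/1362 = 34.9%, the new line 13/49 = 26.5% → Line East
Overall: Line East 932/2181 = 42.7%, the new line 1107/2082 = 53.2% → the new line
Line East wins each shift group but the new line wins overall — the comparison reverses. Line East's units skew toward swing shift, which has a lower base rate.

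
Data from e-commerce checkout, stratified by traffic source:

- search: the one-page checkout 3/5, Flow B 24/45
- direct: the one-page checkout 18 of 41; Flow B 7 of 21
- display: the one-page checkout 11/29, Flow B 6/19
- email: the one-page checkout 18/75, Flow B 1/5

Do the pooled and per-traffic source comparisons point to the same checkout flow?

No

Search: the one-page checkout 3/5 = 60.0%, Flow B 24/45 = 53.3% → the one-page checkout
Direct: the one-page checkout 18/41 = 43.9%, Flow B 7/21 = 33.3% → the one-page checkout
Display: the one-page checkout 11/29 = 37.9%, Flow B 6/19 = 31.6% → the one-page checkout
Email: the one-page checkout 18/75 = 24.0%, Flow B 1/5 = 20.0% → the one-page checkout
Overall: the one-page checkout 50/150 = 33.3%, Flow B 38/90 = 42.2% → Flow B
The one-page checkout wins each traffic group but Flow B wins overall — the comparison reverses. The one-page checkout's sessions skew toward email, which has a lower base rate.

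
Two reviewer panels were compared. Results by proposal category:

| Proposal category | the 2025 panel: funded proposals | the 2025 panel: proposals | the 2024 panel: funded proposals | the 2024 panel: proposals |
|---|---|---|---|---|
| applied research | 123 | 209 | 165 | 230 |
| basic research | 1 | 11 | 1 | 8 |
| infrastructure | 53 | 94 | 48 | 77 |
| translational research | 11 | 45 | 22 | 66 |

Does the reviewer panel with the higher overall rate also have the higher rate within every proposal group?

Yes

Applied research: the 2025 panel 123/209 = 58.9%, the 2024 panel 165/230 = 71.7% → the 2024 panel
Basic research: the 2025 panel 1/11 = 9.1%, the 2024 panel 1/8 = 12.5% → the 2024 panel
Infrastructure: the 2025 panel 53/94 = 56.4%, the 2024 panel 48/77 = 62.3% → the 2024 panel
Translational research: the 2025 panel 11/45 = 24.4%, the 2024 panel 22/66 = 33.3% → the 2024 panel
Overall: the 2025 panel 188/359 = 52.4%, the 2024 panel 236/381 = 61.9% → the 2024 panel
The 2024 panel wins overall and in every proposal group — no reversal.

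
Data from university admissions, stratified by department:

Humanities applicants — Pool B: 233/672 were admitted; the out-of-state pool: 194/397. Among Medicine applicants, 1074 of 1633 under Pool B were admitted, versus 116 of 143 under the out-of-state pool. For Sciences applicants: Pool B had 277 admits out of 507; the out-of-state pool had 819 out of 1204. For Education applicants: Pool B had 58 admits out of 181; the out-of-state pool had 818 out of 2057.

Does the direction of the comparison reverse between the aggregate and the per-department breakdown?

Humanities: Pool B 233/672 = 34.7%, the out-of-state pool 194/397 = 48.9% → the out-of-state pool
Medicine: Pool B 1074/1633 = 65.8%, the out-of-state pool 116/143 = 81.1% → the out-of-state pool
Sciences: Pool B 277/507 = 54.6%, the out-of-state pool 819/1204 = 68.0% → the out-of-state pool
Education: Pool B 58/181 = 32.0%, the out-of-state pool 818/2057 = 39.8% → the out-of-state pool
Overall: Pool B 1642/2993 = 54.9%, the out-of-state pool 1947/3801 = 51.2% → Pool B
The out-of-state pool wins each department group but Pool B wins overall — the comparison reverses. The out-of-state pool's applicants skew toward Education, which has a lower base rate.

Yes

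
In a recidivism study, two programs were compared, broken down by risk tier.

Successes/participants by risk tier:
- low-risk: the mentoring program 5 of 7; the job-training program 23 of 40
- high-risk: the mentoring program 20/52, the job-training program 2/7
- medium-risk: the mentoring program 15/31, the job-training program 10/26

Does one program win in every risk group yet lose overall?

Yes

Low-risk: the mentoring program 5/7 = 71.4%, the job-training program 23/40 = 57.5% → the mentoring program
High-risk: the mentoring program 20/52 = 38.5%, the job-training program 2/7 = 28.6% → the mentoring program
Medium-risk: the mentoring program 15/31 = 48.4%, the job-training program 10/26 = 38.5% → the mentoring program
Overall: the mentoring program 40/90 = 44.4%, the job-training program 35/73 = 47.9% → the job-training program
The mentoring program wins each risk group but the job-training program wins overall — the comparison reverses. The mentoring program's participants skew toward high-risk, which has a lower base rate.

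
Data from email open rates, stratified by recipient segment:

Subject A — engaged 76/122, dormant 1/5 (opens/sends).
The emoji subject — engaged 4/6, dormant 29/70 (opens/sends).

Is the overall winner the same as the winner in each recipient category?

No

Engaged: Subject A 76/122 = 62.3%, the emoji subject 4/6 = 66.7% → the emoji subject
Dormant: Subject A 1/5 = 20.0%, the emoji subject 29/70 = 41.4% → the emoji subject
Overall: Subject A 77/127 = 60.6%, the emoji subject 33/76 = 43.4% → Subject A
The emoji subject wins each recipient group but Subject A wins overall — the comparison reverses. The emoji subject's sends skew toward dormant, which has a lower base rate.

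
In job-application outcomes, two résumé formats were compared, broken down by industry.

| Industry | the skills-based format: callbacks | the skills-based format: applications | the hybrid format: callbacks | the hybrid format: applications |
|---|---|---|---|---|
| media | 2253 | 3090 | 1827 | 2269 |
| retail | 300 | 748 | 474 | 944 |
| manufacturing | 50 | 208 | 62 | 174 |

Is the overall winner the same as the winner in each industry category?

Media: the skills-based format 2253/3090 = 72.9%, the hybrid format 1827/2269 = 80.5% → the hybrid format
Retail: the skills-based format 300/748 = 40.1%, the hybrid format 474/944 = 50.2% → the hybrid format
Manufacturing: the skills-based format 50/208 = 24.0%, the hybrid format 62/174 = 35.6% → the hybrid format
Overall: the skills-based format 2603/4046 = 64.3%, the hybrid format 2363/3387 = 69.8% → the hybrid format
The hybrid format wins overall and in every industry group — no reversal.

Yes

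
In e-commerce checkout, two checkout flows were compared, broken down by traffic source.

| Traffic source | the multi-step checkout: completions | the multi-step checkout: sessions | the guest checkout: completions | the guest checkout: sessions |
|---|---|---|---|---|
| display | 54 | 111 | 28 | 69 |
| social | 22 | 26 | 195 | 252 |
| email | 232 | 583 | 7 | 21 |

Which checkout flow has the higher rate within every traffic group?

the multi-step checkout

Display: the multi-step checkout 54/111 = 48.6%, the guest checkout 28/69 = 40.6% → the multi-step checkout
Social: the multi-step checkout 22/26 = 84.6%, the guest checkout 195/252 = 77.4% → the multi-step checkout
Email: the multi-step checkout 232/583 = 39.8%, the guest checkout 7/21 = 33.3% → the multi-step checkout
The multi-step checkout has the higher rate in all 3 groups.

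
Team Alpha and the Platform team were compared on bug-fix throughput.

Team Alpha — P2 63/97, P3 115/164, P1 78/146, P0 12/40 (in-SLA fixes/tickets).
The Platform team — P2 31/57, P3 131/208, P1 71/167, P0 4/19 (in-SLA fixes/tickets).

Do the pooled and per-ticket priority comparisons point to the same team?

Yes

P2: Team Alpha 63/97 = 64.9%, the Platform team 31/57 = 54.4% → Team Alpha
P3: Team Alpha 115/164 = 70.1%, the Platform team 131/208 = 63.0% → Team Alpha
P1: Team Alpha 78/146 = 53.4%, the Platform team 71/167 = 42.5% → Team Alpha
P0: Team Alpha 12/40 = 30.0%, the Platform team 4/19 = 21.1% → Team Alpha
Overall: Team Alpha 268/447 = 60.0%, the Platform team 237/451 = 52.5% → Team Alpha
Team Alpha wins overall and in every ticket group — no reversal.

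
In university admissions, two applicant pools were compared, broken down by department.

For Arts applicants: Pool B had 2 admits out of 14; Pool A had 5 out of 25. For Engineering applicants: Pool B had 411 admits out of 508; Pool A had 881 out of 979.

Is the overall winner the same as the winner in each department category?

Yes

Arts: Pool B 2/14 = 14.3%, Pool A 5/25 = 20.0% → Pool A
Engineering: Pool B 411/508 = 80.9%, Pool A 881/979 = 90.0% → Pool A
Overall: Pool B 413/522 = 79.1%, Pool A 886/1004 = 88.2% → Pool A
Pool A wins overall and in every department group — no reversal.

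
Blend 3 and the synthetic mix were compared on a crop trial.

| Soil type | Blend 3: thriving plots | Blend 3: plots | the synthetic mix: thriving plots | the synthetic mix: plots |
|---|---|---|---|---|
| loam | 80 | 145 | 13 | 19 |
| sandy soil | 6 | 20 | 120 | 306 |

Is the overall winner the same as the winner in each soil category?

Loam: Blend 3 80/145 = 55.2%, the synthetic mix 13/19 = 68.4% → the synthetic mix
Sandy soil: Blend 3 6/20 = 30.0%, the synthetic mix 120/306 = 39.2% → the synthetic mix
Overall: Blend 3 86/165 = 52.1%, the synthetic mix 133/325 = 40.9% → Blend 3
The synthetic mix wins each soil group but Blend 3 wins overall — the comparison reverses. The synthetic mix's plots skew toward sandy soil, which has a lower base rate.

No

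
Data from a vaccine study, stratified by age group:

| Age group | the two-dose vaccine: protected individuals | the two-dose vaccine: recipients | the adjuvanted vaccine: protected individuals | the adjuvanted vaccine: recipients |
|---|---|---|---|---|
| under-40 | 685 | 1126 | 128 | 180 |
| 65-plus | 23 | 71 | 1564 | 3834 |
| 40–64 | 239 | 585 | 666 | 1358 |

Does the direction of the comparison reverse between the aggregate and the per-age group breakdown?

Under-40: the two-dose vaccine 685/1126 = 60.8%, the adjuvanted vaccine 128/180 = 71.1% → the adjuvanted vaccine
65-plus: the two-dose vaccine 23/71 = 32.4%, the adjuvanted vaccine 1564/3834 = 40.8% → the adjuvanted vaccine
40–64: the two-dose vaccine 239/585 = 40.9%, the adjuvanted vaccine 666/1358 = 49.0% → the adjuvanted vaccine
Overall: the two-dose vaccine 947/1782 = 53.1%, the adjuvanted vaccine 2358/5372 = 43.9% → the two-dose vaccine
The adjuvanted vaccine wins each age group but the two-dose vaccine wins overall — the comparison reverses. The adjuvanted vaccine's recipients skew toward 65-plus, which has a lower base rate.

Yes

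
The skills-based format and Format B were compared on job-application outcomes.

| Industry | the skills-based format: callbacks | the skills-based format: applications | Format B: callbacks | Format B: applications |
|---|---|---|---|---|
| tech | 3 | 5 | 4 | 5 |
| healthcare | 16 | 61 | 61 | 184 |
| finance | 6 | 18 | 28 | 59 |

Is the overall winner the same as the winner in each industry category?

Tech: the skills-based format 3/5 = 60.0%, Format B 4/5 = 80.0% → Format B
Healthcare: the skills-based format 16/61 = 26.2%, Format B 61/184 = 33.2% → Format B
Finance: the skills-based format 6/18 = 33.3%, Format B 28/59 = 47.5% → Format B
Overall: the skills-based format 25/84 = 29.8%, Format B 93/248 = 37.5% → Format B
Format B wins overall and in every industry group — no reversal.

Yes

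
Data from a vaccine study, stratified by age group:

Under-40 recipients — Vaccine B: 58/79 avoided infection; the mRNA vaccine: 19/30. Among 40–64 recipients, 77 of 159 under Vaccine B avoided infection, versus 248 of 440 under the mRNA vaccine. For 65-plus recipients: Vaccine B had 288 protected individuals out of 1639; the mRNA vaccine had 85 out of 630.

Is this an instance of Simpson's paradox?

Under-40: Vaccine B 58/79 = 73.4%, the mRNA vaccine 19/30 = 63.3% → Vaccine B
40–64: Vaccine B 77/159 = 48.4%, the mRNA vaccine 248/440 = 56.4% → the mRNA vaccine
65-plus: Vaccine B 288/1639 = 17.6%, the mRNA vaccine 85/630 = 13.5% → Vaccine B
Overall: Vaccine B 423/1877 = 22.5%, the mRNA vaccine 352/1100 = 32.0% → the mRNA vaccine
Neither sweeps: Vaccine B wins 2 of 3 groups, the mRNA vaccine wins 1. The mRNA vaccine wins overall but not every group — no Simpson reversal.

No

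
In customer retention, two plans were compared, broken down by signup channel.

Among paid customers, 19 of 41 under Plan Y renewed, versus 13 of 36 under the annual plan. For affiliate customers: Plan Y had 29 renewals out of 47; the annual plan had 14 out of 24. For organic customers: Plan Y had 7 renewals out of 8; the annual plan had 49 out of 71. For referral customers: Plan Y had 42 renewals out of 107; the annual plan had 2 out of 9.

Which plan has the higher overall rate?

the annual plan

Paid: Plan Y 19/41 = 46.3%, the annual plan 13/36 = 36.1% → Plan Y
Affiliate: Plan Y 29/47 = 61.7%, the annual plan 14/24 = 58.3% → Plan Y
Organic: Plan Y 7/8 = 87.5%, the annual plan 49/71 = 69.0% → Plan Y
Referral: Plan Y 42/107 = 39.3%, the annual plan 2/9 = 22.2% → Plan Y
Overall: Plan Y 97/203 = 47.8%, the annual plan 78/140 = 55.7% → the annual plan
(Plan Y wins every signup group but the annual plan wins overall — Plan Y's customers skew toward the low-rate referral group.)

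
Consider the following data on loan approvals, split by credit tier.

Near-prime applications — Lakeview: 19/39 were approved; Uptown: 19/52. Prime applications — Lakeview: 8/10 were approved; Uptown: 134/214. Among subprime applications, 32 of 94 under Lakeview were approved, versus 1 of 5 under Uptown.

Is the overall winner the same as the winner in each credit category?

Near-prime: Lakeview 19/39 = 48.7%, Uptown 19/52 = 36.5% → Lakeview
Prime: Lakeview 8/10 = 80.0%, Uptown 134/214 = 62.6% → Lakeview
Subprime: Lakeview 32/94 = 34.0%, Uptown 1/5 = 20.0% → Lakeview
Overall: Lakeview 59/143 = 41.3%, Uptown 154/271 = 56.8% → Uptown
Lakeview wins each credit group but Uptown wins overall — the comparison reverses. Lakeview's applications skew toward subprime, which has a lower base rate.

No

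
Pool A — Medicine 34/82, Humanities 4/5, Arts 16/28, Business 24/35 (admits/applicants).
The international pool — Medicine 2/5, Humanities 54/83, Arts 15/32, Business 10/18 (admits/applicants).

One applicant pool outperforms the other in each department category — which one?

Medicine: Pool A 34/82 = 41.5%, the international pool 2/5 = 40.0% → Pool A
Humanities: Pool A 4/5 = 80.0%, the international pool 54/83 = 65.1% → Pool A
Arts: Pool A 16/28 = 57.1%, the international pool 15/32 = 46.9% → Pool A
Business: Pool A 24/35 = 68.6%, the international pool 10/18 = 55.6% → Pool A
Pool A has the higher rate in all 4 groups.

Pool A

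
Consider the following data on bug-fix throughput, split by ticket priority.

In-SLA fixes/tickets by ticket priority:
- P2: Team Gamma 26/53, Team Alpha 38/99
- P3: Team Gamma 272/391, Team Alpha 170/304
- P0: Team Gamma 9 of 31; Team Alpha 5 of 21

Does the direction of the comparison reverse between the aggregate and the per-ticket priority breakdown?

No

P2: Team Gamma 26/53 = 49.1%, Team Alpha 38/99 = 38.4% → Team Gamma
P3: Team Gamma 272/391 = 69.6%, Team Alpha 170/304 = 55.9% → Team Gamma
P0: Team Gamma 9/31 = 29.0%, Team Alpha 5/21 = 23.8% → Team Gamma
Overall: Team Gamma 307/475 = 64.6%, Team Alpha 213/424 = 50.2% → Team Gamma
Team Gamma wins overall and in every ticket group — no reversal.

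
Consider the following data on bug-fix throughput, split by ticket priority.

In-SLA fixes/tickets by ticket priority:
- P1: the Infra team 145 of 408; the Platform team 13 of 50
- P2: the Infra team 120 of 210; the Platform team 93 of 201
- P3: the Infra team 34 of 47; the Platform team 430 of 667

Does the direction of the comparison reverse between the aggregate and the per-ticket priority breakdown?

P1: the Infra team 145/408 = 35.5%, the Platform team 13/50 = 26.0% → the Infra team
P2: the Infra team 120/210 = 57.1%, the Platform team 93/201 = 46.3% → the Infra team
P3: the Infra team 34/47 = 72.3%, the Platform team 430/667 = 64.5% → the Infra team
Overall: the Infra team 299/665 = 45.0%, the Platform team 536/918 = 58.4% → the Platform team
The Infra team wins each ticket group but the Platform team wins overall — the comparison reverses. The Infra team's tickets skew toward P1, which has a lower base rate.

Yes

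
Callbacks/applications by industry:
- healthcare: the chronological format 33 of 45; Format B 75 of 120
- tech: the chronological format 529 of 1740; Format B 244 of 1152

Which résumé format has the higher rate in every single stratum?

the chronological format

Healthcare: the chronological format 33/45 = 73.3%, Format B 75/120 = 62.5% → the chronological format
Tech: the chronological format 529/1740 = 30.4%, Format B 244/1152 = 21.2% → the chronological format
The chronological format has the higher rate in both groups.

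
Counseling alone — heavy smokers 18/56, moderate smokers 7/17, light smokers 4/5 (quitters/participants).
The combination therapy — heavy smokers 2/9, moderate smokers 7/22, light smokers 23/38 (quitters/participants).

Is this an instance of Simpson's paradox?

Yes

Heavy smokers: counseling alone 18/56 = 32.1%, the combination therapy 2/9 = 22.2% → counseling alone
Moderate smokers: counseling alone 7/17 = 41.2%, the combination therapy 7/22 = 31.8% → counseling alone
Light smokers: counseling alone 4/5 = 80.0%, the combination therapy 23/38 = 60.5% → counseling alone
Overall: counseling alone 29/78 = 37.2%, the combination therapy 32/69 = 46.4% → the combination therapy
Counseling alone wins each dependence group but the combination therapy wins overall — the comparison reverses. Counseling alone's participants skew toward heavy smokers, which has a lower base rate.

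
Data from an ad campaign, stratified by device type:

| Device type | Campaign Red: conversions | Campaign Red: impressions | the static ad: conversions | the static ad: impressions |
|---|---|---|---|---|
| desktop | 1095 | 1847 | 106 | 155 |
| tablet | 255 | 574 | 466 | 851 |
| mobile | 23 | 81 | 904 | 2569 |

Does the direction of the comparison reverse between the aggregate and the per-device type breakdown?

Yes

Desktop: Campaign Red 1095/1847 = 59.3%, the static ad 106/155 = 68.4% → the static ad
Tablet: Campaign Red 255/574 = 44.4%, the static ad 466/851 = 54.8% → the static ad
Mobile: Campaign Red 23/81 = 28.4%, the static ad 904/2569 = 35.2% → the static ad
Overall: Campaign Red 1373/2502 = 54.9%, the static ad 1476/3575 = 41.3% → Campaign Red
The static ad wins each device group but Campaign Red wins overall — the comparison reverses. The static ad's impressions skew toward mobile, which has a lower base rate.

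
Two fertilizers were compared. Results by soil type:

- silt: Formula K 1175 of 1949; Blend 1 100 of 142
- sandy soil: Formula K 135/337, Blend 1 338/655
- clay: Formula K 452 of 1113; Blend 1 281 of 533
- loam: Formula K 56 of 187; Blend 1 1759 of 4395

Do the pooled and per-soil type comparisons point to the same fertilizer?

No

Silt: Formula K 1175/1949 = 60.3%, Blend 1 100/142 = 70.4% → Blend 1
Sandy soil: Formula K 135/337 = 40.1%, Blend 1 338/655 = 51.6% → Blend 1
Clay: Formula K 452/1113 = 40.6%, Blend 1 281/533 = 52.7% → Blend 1
Loam: Formula K 56/187 = 29.9%, Blend 1 1759/4395 = 40.0% → Blend 1
Overall: Formula K 1818/3586 = 50.7%, Blend 1 2478/5725 = 43.3% → Formula K
Blend 1 wins each soil group but Formula K wins overall — the comparison reverses. Blend 1's plots skew toward loam, which has a lower base rate.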